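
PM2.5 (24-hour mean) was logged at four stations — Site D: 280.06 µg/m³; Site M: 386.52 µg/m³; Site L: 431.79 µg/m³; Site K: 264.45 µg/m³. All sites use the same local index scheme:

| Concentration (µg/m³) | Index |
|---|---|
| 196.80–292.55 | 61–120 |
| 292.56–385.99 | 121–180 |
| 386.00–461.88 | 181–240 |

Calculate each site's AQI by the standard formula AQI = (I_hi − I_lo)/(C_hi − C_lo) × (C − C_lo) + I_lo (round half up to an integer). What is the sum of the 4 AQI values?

Site D 280.06: bracket 196.80–292.55 → index 61–120; slope 59/95.75, offset 83.26.
AQI = 61 + 59/95.75·83.26 ≈ 112.30 ⇒ 112.
Site M 386.52: bracket 386.00–461.88 → index 181–240; slope 59/75.88, offset 0.52.
AQI = 181 + 59/75.88·0.52 ≈ 181.40 ⇒ 181.
Site L 431.79: bracket 386.00–461.88 → index 181–240; slope 59/75.88, offset 45.79.
AQI = 181 + 59/75.88·45.79 ≈ 216.60 ⇒ 217.
Site K 264.45: bracket 196.80–292.55 → index 61–120; slope 59/95.75, offset 67.65.
AQI = 61 + 59/95.75·67.65 ≈ 102.69 ⇒ 103.
AQIs: Site D=112, Site M=181, Site L=217, Site K=103. Sum = 112 + 181 + 217 + 103 = 613.

613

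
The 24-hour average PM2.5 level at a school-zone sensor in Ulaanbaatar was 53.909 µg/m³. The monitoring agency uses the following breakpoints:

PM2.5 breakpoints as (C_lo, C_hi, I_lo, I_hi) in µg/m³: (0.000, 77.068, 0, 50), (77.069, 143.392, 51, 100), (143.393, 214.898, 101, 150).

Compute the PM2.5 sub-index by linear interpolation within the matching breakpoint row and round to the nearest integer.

PM2.5: 53.909 ∈ [0.000, 77.068] ↔ index [0, 50].
0 + (53.909−0.000)·(50−0)/(77.068−0.000) = 0 + 53.909·50/77.068 ≈ 34.97, so AQI = 35.
AQI 35 falls in the Good category.

35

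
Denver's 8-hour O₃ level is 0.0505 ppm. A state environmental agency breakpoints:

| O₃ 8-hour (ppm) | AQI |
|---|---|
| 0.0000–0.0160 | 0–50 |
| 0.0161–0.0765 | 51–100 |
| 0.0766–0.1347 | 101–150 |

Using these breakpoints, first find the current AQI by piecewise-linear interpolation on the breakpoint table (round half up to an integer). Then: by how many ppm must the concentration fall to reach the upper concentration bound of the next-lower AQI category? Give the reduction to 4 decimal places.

0.0345

O₃: 0.0505 ∈ [0.0161, 0.0765] ↔ index [51, 100].
51 + (0.0505−0.0161)·(100−51)/(0.0765−0.0161) = 51 + 0.0344·49/0.0604 ≈ 78.91, so AQI = 79.
Current AQI 79 is in the Moderate range (51–100). The next-lower category tops out at AQI 50, whose upper concentration bound is 0.0160 ppm.
Reduction needed = 0.0505 − 0.0160 = 0.0345 ppm.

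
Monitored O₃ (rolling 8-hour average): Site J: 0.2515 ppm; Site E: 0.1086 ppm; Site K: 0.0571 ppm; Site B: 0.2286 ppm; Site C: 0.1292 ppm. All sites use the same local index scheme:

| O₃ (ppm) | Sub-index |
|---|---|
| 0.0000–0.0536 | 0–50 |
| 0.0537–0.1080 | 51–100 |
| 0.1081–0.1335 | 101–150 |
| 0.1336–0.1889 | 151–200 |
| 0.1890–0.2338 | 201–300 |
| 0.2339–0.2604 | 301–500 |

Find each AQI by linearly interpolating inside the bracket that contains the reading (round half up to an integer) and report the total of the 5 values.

1020

Site J: row 0.2339–0.2604 (AQI 301–500). (500−301)·(0.2515−0.2339)/(0.2604−0.2339) + 301 = 199·0.0176/0.0265 + 301 ≈ 433.17 → 433.
Site E: 0.1086 ∈ [0.1081, 0.1335] ↔ index [101, 150].
101 + (0.1086−0.1081)·(150−101)/(0.1335−0.1081) = 101 + 0.0005·49/0.0254 ≈ 101.96, so AQI = 102.
Site K: 0.0571 lies in 0.0537–0.1080, so I_lo=51, I_hi=100, C_lo=0.0537, C_hi=0.1080.
(100−51)/(0.1080−0.0537) × (0.0571−0.0537) + 51 = 49/0.0543 × 0.0034 + 51 ≈ 54.07 → 54.
Site B: row 0.1890–0.2338 (AQI 201–300). (300−201)·(0.2286−0.1890)/(0.2338−0.1890) + 201 = 99·0.0396/0.0448 + 201 ≈ 288.51 → 289.
Site C 0.1292: bracket 0.1081–0.1335 → index 101–150; slope 49/0.0254, offset 0.0211.
AQI = 101 + 49/0.0254·0.0211 ≈ 141.70 ⇒ 142.
AQIs: Site J=433, Site E=102, Site K=54, Site B=289, Site C=142. Sum = 433 + 102 + 54 + 289 + 142 = 1020.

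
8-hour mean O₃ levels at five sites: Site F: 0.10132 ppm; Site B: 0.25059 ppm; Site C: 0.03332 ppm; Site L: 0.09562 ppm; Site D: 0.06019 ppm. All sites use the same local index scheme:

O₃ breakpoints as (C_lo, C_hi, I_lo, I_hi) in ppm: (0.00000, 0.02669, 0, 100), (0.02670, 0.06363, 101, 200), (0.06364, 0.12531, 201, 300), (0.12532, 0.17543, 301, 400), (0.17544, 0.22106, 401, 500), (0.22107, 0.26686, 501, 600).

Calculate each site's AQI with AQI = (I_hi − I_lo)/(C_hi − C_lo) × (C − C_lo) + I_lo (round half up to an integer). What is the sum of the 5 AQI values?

1388

Site F: 0.10132 lies in 0.06364–0.12531, so I_lo=201, I_hi=300, C_lo=0.06364, C_hi=0.12531.
(300−201)/(0.12531−0.06364) × (0.10132−0.06364) + 201 = 99/0.06167 × 0.03768 + 201 ≈ 261.49 → 261.
Site B: 0.25059 ∈ [0.22107, 0.26686] ↔ index [501, 600].
501 + (0.25059−0.22107)·(600−501)/(0.26686−0.22107) = 501 + 0.02952·99/0.04579 ≈ 564.82, so AQI = 565.
Site C 0.03332: bracket 0.02670–0.06363 → index 101–200; slope 99/0.03693, offset 0.00662.
AQI = 101 + 99/0.03693·0.00662 ≈ 118.75 ⇒ 119.
Site L 0.09562: bracket 0.06364–0.12531 → index 201–300; slope 99/0.06167, offset 0.03198.
AQI = 201 + 99/0.06167·0.03198 ≈ 252.34 ⇒ 252.
Site D: 0.06019 ∈ [0.02670, 0.06363] ↔ index [101, 200].
101 + (0.06019−0.02670)·(200−101)/(0.06363−0.02670) = 101 + 0.03349·99/0.03693 ≈ 190.78, so AQI = 191.
AQIs: Site F=261, Site B=565, Site C=119, Site L=252, Site D=191. Sum = 261 + 565 + 119 + 252 + 191 = 1388.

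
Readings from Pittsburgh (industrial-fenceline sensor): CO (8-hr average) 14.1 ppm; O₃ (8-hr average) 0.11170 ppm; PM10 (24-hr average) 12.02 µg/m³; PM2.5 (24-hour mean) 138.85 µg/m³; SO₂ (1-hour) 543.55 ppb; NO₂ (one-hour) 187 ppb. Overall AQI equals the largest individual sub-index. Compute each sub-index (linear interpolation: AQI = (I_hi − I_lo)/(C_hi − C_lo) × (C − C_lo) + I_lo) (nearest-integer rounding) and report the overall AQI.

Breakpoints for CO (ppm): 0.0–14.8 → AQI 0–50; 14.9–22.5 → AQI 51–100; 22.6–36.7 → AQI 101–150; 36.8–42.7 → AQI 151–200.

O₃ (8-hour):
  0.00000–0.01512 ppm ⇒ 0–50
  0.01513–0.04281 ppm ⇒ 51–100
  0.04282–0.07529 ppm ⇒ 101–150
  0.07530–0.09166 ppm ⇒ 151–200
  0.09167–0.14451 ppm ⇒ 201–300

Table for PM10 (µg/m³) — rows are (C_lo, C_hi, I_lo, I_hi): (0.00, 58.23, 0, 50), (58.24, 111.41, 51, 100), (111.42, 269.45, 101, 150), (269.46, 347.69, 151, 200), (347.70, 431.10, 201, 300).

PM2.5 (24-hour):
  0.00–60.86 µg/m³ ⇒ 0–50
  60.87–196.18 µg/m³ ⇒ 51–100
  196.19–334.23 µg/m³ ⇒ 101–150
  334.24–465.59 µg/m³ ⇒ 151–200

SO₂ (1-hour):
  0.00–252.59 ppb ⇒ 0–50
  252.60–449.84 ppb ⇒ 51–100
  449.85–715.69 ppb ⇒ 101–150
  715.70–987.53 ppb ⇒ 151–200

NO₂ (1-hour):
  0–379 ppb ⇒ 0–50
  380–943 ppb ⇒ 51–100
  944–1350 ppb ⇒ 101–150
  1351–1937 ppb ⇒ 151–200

239

CO: 14.1 lies in 0.0–14.8, so I_lo=0, I_hi=50, C_lo=0.0, C_hi=14.8.
(50−0)/(14.8−0.0) × (14.1−0.0) + 0 = 50/14.8 × 14.1 + 0 ≈ 47.64 → 48.
O₃: 0.11170 ∈ [0.09167, 0.14451] ↔ index [201, 300].
201 + (0.11170−0.09167)·(300−201)/(0.14451−0.09167) = 201 + 0.02003·99/0.05284 ≈ 238.53, so AQI = 239.
PM10 12.02: bracket 0.00–58.23 → index 0–50; slope 50/58.23, offset 12.02.
AQI = 0 + 50/58.23·12.02 ≈ 10.32 ⇒ 10.
PM2.5: 138.85 ∈ [60.87, 196.18] ↔ index [51, 100].
51 + (138.85−60.87)·(100−51)/(196.18−60.87) = 51 + 77.98·49/135.31 ≈ 79.24, so AQI = 79.
SO₂: row 449.85–715.69 (AQI 101–150). (150−101)·(543.55−449.85)/(715.69−449.85) + 101 = 49·93.70/265.84 + 101 ≈ 118.27 → 118.
NO₂: 187 ∈ [0, 379] ↔ index [0, 50].
0 + (187−0)·(50−0)/(379−0) = 0 + 187·50/379 ≈ 24.67, so AQI = 25.
Sub-indices: CO→48, O₃→239, PM10→10, PM2.5→79, SO₂→118, NO₂→25. Overall AQI = max = 239; dominant pollutant is O₃.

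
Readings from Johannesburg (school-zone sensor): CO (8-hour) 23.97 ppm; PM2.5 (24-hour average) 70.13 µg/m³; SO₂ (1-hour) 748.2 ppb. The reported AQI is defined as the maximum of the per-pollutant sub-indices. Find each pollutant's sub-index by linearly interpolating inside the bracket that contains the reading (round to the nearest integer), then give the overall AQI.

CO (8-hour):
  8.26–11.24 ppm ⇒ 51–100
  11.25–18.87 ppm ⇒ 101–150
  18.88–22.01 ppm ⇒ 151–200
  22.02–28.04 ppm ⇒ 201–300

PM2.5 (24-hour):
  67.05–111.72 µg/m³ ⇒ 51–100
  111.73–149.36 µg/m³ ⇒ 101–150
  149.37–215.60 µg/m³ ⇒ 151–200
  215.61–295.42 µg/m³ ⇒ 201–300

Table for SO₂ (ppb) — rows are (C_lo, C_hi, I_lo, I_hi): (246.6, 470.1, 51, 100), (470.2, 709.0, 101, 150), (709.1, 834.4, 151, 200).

CO: 23.97 lies in 22.02–28.04, so I_lo=201, I_hi=300, C_lo=22.02, C_hi=28.04.
(300−201)/(28.04−22.02) × (23.97−22.02) + 201 = 99/6.02 × 1.95 + 201 ≈ 233.07 → 233.
PM2.5: row 67.05–111.72 (AQI 51–100). (100−51)·(70.13−67.05)/(111.72−67.05) + 51 = 49·3.08/44.67 + 51 ≈ 54.38 → 54.
SO₂: 748.2 lies in 709.1–834.4, so I_lo=151, I_hi=200, C_lo=709.1, C_hi=834.4.
(200−151)/(834.4−709.1) × (748.2−709.1) + 151 = 49/125.3 × 39.1 + 151 ≈ 166.29 → 166.
Sub-indices: CO→233, PM2.5→54, SO₂→166. Overall AQI = max = 233; dominant pollutant is CO.
AQI 233: Very Unhealthy.

233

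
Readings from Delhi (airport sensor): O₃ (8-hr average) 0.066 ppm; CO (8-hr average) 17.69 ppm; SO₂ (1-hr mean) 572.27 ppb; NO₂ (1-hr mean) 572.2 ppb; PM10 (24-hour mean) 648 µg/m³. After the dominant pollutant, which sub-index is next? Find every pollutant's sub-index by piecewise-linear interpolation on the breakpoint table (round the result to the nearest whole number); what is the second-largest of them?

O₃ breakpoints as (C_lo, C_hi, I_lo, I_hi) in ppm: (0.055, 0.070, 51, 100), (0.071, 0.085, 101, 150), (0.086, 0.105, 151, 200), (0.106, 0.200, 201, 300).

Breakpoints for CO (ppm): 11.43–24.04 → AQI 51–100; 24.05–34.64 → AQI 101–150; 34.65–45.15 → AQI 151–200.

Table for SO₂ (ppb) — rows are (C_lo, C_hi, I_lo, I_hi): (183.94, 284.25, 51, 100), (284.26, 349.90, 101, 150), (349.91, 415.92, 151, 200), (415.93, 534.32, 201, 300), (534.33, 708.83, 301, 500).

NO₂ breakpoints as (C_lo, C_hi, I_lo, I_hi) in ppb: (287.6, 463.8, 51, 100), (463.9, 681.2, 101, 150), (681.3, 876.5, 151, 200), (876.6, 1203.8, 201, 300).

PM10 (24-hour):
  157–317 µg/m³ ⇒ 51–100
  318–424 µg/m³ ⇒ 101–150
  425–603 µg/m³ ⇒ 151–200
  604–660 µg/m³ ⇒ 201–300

279

O₃: 0.066 ∈ [0.055, 0.070] ↔ index [51, 100].
51 + (0.066−0.055)·(100−51)/(0.070−0.055) = 51 + 0.011·49/0.015 ≈ 86.93, so AQI = 87.
CO: 17.69 ∈ [11.43, 24.04] ↔ index [51, 100].
51 + (17.69−11.43)·(100−51)/(24.04−11.43) = 51 + 6.26·49/12.61 ≈ 75.33, so AQI = 75.
SO₂ 572.27: bracket 534.33–708.83 → index 301–500; slope 199/174.50, offset 37.94.
AQI = 301 + 199/174.50·37.94 ≈ 344.27 ⇒ 344.
NO₂ 572.2: bracket 463.9–681.2 → index 101–150; slope 49/217.3, offset 108.3.
AQI = 101 + 49/217.3·108.3 ≈ 125.42 ⇒ 125.
PM10: row 604–660 (AQI 201–300). (300−201)·(648−604)/(660−604) + 201 = 99·44/56 + 201 ≈ 278.79 → 279.
Sub-indices: O₃→87, CO→75, SO₂→344, NO₂→125, PM10→279. Ranked high→low: 344, 279, 125, 87, 75. Second-highest sub-index = 279.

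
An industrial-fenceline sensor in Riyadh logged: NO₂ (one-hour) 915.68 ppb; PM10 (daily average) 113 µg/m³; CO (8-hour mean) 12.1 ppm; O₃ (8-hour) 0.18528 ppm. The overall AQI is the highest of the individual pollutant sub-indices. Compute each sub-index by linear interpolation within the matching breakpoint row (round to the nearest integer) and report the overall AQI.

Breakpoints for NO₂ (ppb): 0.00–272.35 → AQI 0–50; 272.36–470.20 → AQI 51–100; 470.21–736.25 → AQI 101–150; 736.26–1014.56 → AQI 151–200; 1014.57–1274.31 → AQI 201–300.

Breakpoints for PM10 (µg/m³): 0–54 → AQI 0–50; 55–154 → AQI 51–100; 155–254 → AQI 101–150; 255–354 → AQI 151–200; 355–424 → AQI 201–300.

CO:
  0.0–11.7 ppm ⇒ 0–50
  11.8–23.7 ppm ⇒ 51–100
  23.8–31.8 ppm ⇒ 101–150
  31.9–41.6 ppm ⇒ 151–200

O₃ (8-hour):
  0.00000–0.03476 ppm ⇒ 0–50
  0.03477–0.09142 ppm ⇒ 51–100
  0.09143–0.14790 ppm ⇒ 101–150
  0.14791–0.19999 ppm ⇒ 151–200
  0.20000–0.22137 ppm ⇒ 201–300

NO₂: row 736.26–1014.56 (AQI 151–200). (200−151)·(915.68−736.26)/(1014.56−736.26) + 151 = 49·179.42/278.30 + 151 ≈ 182.59 → 183.
PM10: row 55–154 (AQI 51–100). (100−51)·(113−55)/(154−55) + 51 = 49·58/99 + 51 ≈ 79.71 → 80.
CO: row 11.8–23.7 (AQI 51–100). (100−51)·(12.1−11.8)/(23.7−11.8) + 51 = 49·0.3/11.9 + 51 ≈ 52.24 → 52.
O₃: 0.18528 lies in 0.14791–0.19999, so I_lo=151, I_hi=200, C_lo=0.14791, C_hi=0.19999.
(200−151)/(0.19999−0.14791) × (0.18528−0.14791) + 151 = 49/0.05208 × 0.03737 + 151 ≈ 186.16 → 186.
Sub-indices: NO₂→183, PM10→80, CO→52, O₃→186. Overall AQI = max = 186; dominant pollutant is O₃.
AQI 186: Unhealthy.

186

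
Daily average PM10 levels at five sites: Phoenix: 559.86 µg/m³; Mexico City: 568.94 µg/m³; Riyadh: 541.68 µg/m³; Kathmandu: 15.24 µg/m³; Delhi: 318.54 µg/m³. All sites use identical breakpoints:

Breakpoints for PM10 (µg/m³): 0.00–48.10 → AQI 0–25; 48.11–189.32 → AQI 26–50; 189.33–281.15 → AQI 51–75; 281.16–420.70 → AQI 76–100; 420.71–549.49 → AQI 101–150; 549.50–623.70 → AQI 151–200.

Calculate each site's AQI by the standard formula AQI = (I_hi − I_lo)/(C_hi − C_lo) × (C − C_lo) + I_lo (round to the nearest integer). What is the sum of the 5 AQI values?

559

Phoenix: 559.86 ∈ [549.50, 623.70] ↔ index [151, 200].
151 + (559.86−549.50)·(200−151)/(623.70−549.50) = 151 + 10.36·49/74.20 ≈ 157.84, so AQI = 158.
Mexico City: 568.94 ∈ [549.50, 623.70] ↔ index [151, 200].
151 + (568.94−549.50)·(200−151)/(623.70−549.50) = 151 + 19.44·49/74.20 ≈ 163.84, so AQI = 164.
Riyadh: 541.68 ∈ [420.71, 549.49] ↔ index [101, 150].
101 + (541.68−420.71)·(150−101)/(549.49−420.71) = 101 + 120.97·49/128.78 ≈ 147.03, so AQI = 147.
Kathmandu 15.24: bracket 0.00–48.10 → index 0–25; slope 25/48.10, offset 15.24.
AQI = 0 + 25/48.10·15.24 ≈ 7.92 ⇒ 8.
Delhi 318.54: bracket 281.16–420.70 → index 76–100; slope 24/139.54, offset 37.38.
AQI = 76 + 24/139.54·37.38 ≈ 82.43 ⇒ 82.
AQIs: Phoenix=158, Mexico City=164, Riyadh=147, Kathmandu=8, Delhi=82. Sum = 158 + 164 + 147 + 8 + 82 = 559.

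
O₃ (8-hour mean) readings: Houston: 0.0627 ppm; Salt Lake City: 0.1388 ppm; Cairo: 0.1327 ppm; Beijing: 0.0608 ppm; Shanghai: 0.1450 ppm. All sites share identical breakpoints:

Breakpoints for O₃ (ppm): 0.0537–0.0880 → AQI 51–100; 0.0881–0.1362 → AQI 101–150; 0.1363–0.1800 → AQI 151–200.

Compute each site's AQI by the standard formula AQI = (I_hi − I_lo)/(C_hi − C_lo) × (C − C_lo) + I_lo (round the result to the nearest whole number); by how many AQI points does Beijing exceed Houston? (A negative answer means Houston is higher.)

Houston: row 0.0537–0.0880 (AQI 51–100). (100−51)·(0.0627−0.0537)/(0.0880−0.0537) + 51 = 49·0.0090/0.0343 + 51 ≈ 63.86 → 64.
Salt Lake City: 0.1388 ∈ [0.1363, 0.1800] ↔ index [151, 200].
151 + (0.1388−0.1363)·(200−151)/(0.1800−0.1363) = 151 + 0.0025·49/0.0437 ≈ 153.80, so AQI = 154.
Cairo: 0.1327 lies in 0.0881–0.1362, so I_lo=101, I_hi=150, C_lo=0.0881, C_hi=0.1362.
(150−101)/(0.1362−0.0881) × (0.1327−0.0881) + 101 = 49/0.0481 × 0.0446 + 101 ≈ 146.43 → 146.
Beijing 0.0608: bracket 0.0537–0.0880 → index 51–100; slope 49/0.0343, offset 0.0071.
AQI = 51 + 49/0.0343·0.0071 ≈ 61.14 ⇒ 61.
Shanghai: 0.1450 lies in 0.1363–0.1800, so I_lo=151, I_hi=200, C_lo=0.1363, C_hi=0.1800.
(200−151)/(0.1800−0.1363) × (0.1450−0.1363) + 151 = 49/0.0437 × 0.0087 + 151 ≈ 160.76 → 161.
AQIs: Houston=64, Salt Lake City=154, Cairo=146, Beijing=61, Shanghai=161. Beijing (61) − Houston (64) = -3.

-3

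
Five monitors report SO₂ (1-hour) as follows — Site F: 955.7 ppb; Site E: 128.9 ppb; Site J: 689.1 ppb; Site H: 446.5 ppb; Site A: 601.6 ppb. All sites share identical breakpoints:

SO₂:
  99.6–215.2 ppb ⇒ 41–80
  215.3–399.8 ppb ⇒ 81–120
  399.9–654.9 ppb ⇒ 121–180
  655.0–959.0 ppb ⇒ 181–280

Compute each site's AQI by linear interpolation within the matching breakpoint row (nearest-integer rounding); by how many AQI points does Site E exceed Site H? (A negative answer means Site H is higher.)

Site F: row 655.0–959.0 (AQI 181–280). (280−181)·(955.7−655.0)/(959.0−655.0) + 181 = 99·300.7/304.0 + 181 ≈ 278.93 → 279.
Site E 128.9: bracket 99.6–215.2 → index 41–80; slope 39/115.6, offset 29.3.
AQI = 41 + 39/115.6·29.3 ≈ 50.88 ⇒ 51.
Site J: row 655.0–959.0 (AQI 181–280). (280−181)·(689.1−655.0)/(959.0−655.0) + 181 = 99·34.1/304.0 + 181 ≈ 192.10 → 192.
Site H 446.5: bracket 399.9–654.9 → index 121–180; slope 59/255.0, offset 46.6.
AQI = 121 + 59/255.0·46.6 ≈ 131.78 ⇒ 132.
Site A 601.6: bracket 399.9–654.9 → index 121–180; slope 59/255.0, offset 201.7.
AQI = 121 + 59/255.0·201.7 ≈ 167.67 ⇒ 168.
AQIs: Site F=279, Site E=51, Site J=192, Site H=132, Site A=168. Site E (51) − Site H (132) = -81.

-81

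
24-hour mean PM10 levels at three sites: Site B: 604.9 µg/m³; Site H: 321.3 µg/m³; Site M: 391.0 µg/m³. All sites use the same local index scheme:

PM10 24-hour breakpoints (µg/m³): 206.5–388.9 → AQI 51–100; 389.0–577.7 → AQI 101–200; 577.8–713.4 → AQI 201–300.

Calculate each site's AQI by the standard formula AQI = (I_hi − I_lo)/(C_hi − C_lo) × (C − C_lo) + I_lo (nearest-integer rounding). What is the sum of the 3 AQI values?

405

Site B 604.9: bracket 577.8–713.4 → index 201–300; slope 99/135.6, offset 27.1.
AQI = 201 + 99/135.6·27.1 ≈ 220.79 ⇒ 221.
Site H: 321.3 lies in 206.5–388.9, so I_lo=51, I_hi=100, C_lo=206.5, C_hi=388.9.
(100−51)/(388.9−206.5) × (321.3−206.5) + 51 = 49/182.4 × 114.8 + 51 ≈ 81.84 → 82.
Site M: row 389.0–577.7 (AQI 101–200). (200−101)·(391.0−389.0)/(577.7−389.0) + 101 = 99·2.0/188.7 + 101 ≈ 102.05 → 102.
AQIs: Site B=221, Site H=82, Site M=102. Sum = 221 + 82 + 102 = 405.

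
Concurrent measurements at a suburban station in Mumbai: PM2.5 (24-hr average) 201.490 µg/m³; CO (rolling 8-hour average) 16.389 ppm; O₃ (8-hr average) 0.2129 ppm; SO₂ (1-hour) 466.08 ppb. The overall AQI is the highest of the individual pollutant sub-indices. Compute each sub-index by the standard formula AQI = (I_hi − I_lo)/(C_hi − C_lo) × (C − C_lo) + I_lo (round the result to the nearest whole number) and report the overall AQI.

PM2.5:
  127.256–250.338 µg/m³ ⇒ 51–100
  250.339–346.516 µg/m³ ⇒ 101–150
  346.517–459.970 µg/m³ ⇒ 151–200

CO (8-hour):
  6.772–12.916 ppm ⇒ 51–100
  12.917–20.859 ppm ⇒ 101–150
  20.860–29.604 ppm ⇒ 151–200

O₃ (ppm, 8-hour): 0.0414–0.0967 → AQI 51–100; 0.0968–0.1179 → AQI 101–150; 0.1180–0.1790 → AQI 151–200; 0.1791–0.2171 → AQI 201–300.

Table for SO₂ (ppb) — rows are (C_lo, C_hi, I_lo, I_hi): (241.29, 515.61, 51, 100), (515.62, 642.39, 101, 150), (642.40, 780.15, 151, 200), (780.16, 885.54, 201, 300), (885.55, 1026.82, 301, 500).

289

PM2.5: 201.490 ∈ [127.256, 250.338] ↔ index [51, 100].
51 + (201.490−127.256)·(100−51)/(250.338−127.256) = 51 + 74.234·49/123.082 ≈ 80.55, so AQI = 81.
CO 16.389: bracket 12.917–20.859 → index 101–150; slope 49/7.942, offset 3.472.
AQI = 101 + 49/7.942·3.472 ≈ 122.42 ⇒ 122.
O₃: row 0.1791–0.2171 (AQI 201–300). (300−201)·(0.2129−0.1791)/(0.2171−0.1791) + 201 = 99·0.0338/0.0380 + 201 ≈ 289.06 → 289.
SO₂: 466.08 ∈ [241.29, 515.61] ↔ index [51, 100].
51 + (466.08−241.29)·(100−51)/(515.61−241.29) = 51 + 224.79·49/274.32 ≈ 91.15, so AQI = 91.
Sub-indices: PM2.5→81, CO→122, O₃→289, SO₂→91. Overall AQI = max = 289; dominant pollutant is O₃.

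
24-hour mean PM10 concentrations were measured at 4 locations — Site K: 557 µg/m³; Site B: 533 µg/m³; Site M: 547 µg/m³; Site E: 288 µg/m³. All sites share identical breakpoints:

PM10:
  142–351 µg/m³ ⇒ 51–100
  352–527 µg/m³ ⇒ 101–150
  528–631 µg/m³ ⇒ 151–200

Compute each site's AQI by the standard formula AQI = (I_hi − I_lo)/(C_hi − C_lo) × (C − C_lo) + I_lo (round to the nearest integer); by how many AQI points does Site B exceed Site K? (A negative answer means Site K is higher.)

-12

Site K: row 528–631 (AQI 151–200). (200−151)·(557−528)/(631−528) + 151 = 49·29/103 + 151 ≈ 164.80 → 165.
Site B: 533 lies in 528–631, so I_lo=151, I_hi=200, C_lo=528, C_hi=631.
(200−151)/(631−528) × (533−528) + 151 = 49/103 × 5 + 151 ≈ 153.38 → 153.
Site M: 547 lies in 528–631, so I_lo=151, I_hi=200, C_lo=528, C_hi=631.
(200−151)/(631−528) × (547−528) + 151 = 49/103 × 19 + 151 ≈ 160.04 → 160.
Site E: 288 lies in 142–351, so I_lo=51, I_hi=100, C_lo=142, C_hi=351.
(100−51)/(351−142) × (288−142) + 51 = 49/209 × 146 + 51 ≈ 85.23 → 85.
AQIs: Site K=165, Site B=153, Site M=160, Site E=85. Site B (153) − Site K (165) = -12.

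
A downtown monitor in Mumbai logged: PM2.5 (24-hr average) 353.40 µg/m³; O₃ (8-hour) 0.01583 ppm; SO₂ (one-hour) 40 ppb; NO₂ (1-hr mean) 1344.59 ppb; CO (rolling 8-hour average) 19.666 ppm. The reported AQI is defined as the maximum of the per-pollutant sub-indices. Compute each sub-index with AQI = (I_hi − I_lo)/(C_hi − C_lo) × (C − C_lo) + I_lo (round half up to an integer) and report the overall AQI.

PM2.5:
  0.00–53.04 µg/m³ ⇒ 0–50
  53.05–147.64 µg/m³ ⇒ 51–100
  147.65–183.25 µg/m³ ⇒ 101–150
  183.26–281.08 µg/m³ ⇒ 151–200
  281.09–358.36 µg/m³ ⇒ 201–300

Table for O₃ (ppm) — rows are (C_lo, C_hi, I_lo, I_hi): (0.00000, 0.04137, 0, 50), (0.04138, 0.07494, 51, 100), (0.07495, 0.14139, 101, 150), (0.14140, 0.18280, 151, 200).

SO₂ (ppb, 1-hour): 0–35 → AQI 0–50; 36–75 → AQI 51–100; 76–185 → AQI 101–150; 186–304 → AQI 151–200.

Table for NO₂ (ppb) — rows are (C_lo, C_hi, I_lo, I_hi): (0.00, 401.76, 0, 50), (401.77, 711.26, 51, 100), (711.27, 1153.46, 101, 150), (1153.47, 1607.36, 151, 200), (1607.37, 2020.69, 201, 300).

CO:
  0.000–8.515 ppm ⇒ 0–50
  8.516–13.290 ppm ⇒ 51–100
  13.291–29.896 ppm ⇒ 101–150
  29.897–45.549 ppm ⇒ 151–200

294

PM2.5: 353.40 lies in 281.09–358.36, so I_lo=201, I_hi=300, C_lo=281.09, C_hi=358.36.
(300−201)/(358.36−281.09) × (353.40−281.09) + 201 = 99/77.27 × 72.31 + 201 ≈ 293.65 → 294.
O₃: 0.01583 ∈ [0.00000, 0.04137] ↔ index [0, 50].
0 + (0.01583−0.00000)·(50−0)/(0.04137−0.00000) = 0 + 0.01583·50/0.04137 ≈ 19.13, so AQI = 19.
SO₂: 40 lies in 36–75, so I_lo=51, I_hi=100, C_lo=36, C_hi=75.
(100−51)/(75−36) × (40−36) + 51 = 49/39 × 4 + 51 ≈ 56.03 → 56.
NO₂: 1344.59 ∈ [1153.47, 1607.36] ↔ index [151, 200].
151 + (1344.59−1153.47)·(200−151)/(1607.36−1153.47) = 151 + 191.12·49/453.89 ≈ 171.63, so AQI = 172.
CO 19.666: bracket 13.291–29.896 → index 101–150; slope 49/16.605, offset 6.375.
AQI = 101 + 49/16.605·6.375 ≈ 119.81 ⇒ 120.
Sub-indices: PM2.5→294, O₃→19, SO₂→56, NO₂→172, CO→120. Overall AQI = max = 294; dominant pollutant is PM2.5.
AQI 294: Very Unhealthy.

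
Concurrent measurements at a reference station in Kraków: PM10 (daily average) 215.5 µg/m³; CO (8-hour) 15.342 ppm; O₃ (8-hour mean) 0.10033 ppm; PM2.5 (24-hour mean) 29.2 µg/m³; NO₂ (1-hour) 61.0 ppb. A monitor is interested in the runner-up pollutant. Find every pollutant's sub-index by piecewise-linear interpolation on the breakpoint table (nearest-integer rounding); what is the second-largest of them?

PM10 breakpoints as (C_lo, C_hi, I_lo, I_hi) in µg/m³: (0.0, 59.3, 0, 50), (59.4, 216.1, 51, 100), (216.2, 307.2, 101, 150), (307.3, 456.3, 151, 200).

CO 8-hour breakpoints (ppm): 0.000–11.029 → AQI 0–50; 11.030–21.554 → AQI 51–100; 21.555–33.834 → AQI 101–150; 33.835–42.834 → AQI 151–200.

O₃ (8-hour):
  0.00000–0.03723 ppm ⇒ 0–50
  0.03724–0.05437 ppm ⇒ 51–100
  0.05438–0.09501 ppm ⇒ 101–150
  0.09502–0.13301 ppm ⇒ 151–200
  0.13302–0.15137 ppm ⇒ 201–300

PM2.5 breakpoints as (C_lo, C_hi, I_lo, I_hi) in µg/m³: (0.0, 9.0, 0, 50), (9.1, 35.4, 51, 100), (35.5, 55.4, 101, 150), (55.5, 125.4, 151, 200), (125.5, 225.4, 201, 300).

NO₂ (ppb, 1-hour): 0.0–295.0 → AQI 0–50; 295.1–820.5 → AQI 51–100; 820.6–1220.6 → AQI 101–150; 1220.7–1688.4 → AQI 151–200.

PM10: 215.5 ∈ [59.4, 216.1] ↔ index [51, 100].
51 + (215.5−59.4)·(100−51)/(216.1−59.4) = 51 + 156.1·49/156.7 ≈ 99.81, so AQI = 100.
CO: 15.342 lies in 11.030–21.554, so I_lo=51, I_hi=100, C_lo=11.030, C_hi=21.554.
(100−51)/(21.554−11.030) × (15.342−11.030) + 51 = 49/10.524 × 4.312 + 51 ≈ 71.08 → 71.
O₃ 0.10033: bracket 0.09502–0.13301 → index 151–200; slope 49/0.03799, offset 0.00531.
AQI = 151 + 49/0.03799·0.00531 ≈ 157.85 ⇒ 158.
PM2.5 29.2: bracket 9.1–35.4 → index 51–100; slope 49/26.3, offset 20.1.
AQI = 51 + 49/26.3·20.1 ≈ 88.45 ⇒ 88.
NO₂: 61.0 ∈ [0.0, 295.0] ↔ index [0, 50].
0 + (61.0−0.0)·(50−0)/(295.0−0.0) = 0 + 61.0·50/295.0 ≈ 10.34, so AQI = 10.
Sub-indices: PM10→100, CO→71, O₃→158, PM2.5→88, NO₂→10. Ranked high→low: 158, 100, 88, 71, 10. Second-highest sub-index = 100.

100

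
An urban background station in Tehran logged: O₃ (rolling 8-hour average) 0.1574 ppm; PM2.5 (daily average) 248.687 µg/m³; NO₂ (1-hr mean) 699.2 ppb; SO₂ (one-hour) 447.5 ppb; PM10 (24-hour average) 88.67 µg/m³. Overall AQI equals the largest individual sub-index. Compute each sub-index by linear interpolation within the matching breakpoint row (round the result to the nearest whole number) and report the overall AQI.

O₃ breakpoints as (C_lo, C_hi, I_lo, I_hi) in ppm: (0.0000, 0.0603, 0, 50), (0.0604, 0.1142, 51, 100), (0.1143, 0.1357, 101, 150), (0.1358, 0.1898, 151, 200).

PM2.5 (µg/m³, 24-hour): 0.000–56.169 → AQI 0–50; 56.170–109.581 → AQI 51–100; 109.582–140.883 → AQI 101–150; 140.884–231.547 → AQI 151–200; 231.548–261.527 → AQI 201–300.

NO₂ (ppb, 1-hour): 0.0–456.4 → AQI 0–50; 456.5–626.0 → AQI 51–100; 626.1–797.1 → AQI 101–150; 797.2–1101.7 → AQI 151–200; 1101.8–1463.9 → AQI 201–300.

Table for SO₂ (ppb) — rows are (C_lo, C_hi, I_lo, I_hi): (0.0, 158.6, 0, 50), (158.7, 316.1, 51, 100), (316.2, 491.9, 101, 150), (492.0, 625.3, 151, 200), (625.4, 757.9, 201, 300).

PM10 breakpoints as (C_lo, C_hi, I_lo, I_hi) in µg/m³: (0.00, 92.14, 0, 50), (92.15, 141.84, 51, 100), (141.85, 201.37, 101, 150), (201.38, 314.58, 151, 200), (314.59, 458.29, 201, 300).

O₃: 0.1574 lies in 0.1358–0.1898, so I_lo=151, I_hi=200, C_lo=0.1358, C_hi=0.1898.
(200−151)/(0.1898−0.1358) × (0.1574−0.1358) + 151 = 49/0.0540 × 0.0216 + 151 ≈ 170.60 → 171.
PM2.5: 248.687 lies in 231.548–261.527, so I_lo=201, I_hi=300, C_lo=231.548, C_hi=261.527.
(300−201)/(261.527−231.548) × (248.687−231.548) + 201 = 99/29.979 × 17.139 + 201 ≈ 257.60 → 258.
NO₂ 699.2: bracket 626.1–797.1 → index 101–150; slope 49/171.0, offset 73.1.
AQI = 101 + 49/171.0·73.1 ≈ 121.95 ⇒ 122.
SO₂: 447.5 lies in 316.2–491.9, so I_lo=101, I_hi=150, C_lo=316.2, C_hi=491.9.
(150−101)/(491.9−316.2) × (447.5−316.2) + 101 = 49/175.7 × 131.3 + 101 ≈ 137.62 → 138.
PM10: row 0.00–92.14 (AQI 0–50). (50−0)·(88.67−0.00)/(92.14−0.00) + 0 = 50·88.67/92.14 + 0 ≈ 48.12 → 48.
Sub-indices: O₃→171, PM2.5→258, NO₂→122, SO₂→138, PM10→48. Overall AQI = max = 258; dominant pollutant is PM2.5.

258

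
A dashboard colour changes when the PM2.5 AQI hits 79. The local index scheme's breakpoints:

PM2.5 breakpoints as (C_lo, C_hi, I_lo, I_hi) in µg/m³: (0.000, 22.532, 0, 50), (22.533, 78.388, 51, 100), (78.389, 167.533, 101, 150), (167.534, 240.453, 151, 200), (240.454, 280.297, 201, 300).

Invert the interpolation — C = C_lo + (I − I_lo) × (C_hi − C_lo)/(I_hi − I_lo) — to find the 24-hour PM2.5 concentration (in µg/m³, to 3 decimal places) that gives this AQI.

54.450

AQI 79 lies in the 51–100 band, which corresponds to 22.533–78.388 µg/m³.
C = 22.533 + (79−51)×(78.388−22.533)/(100−51) = 22.533 + 28×55.855/49 ≈ 54.45014 µg/m³ → 54.450 µg/m³ to 3 dp.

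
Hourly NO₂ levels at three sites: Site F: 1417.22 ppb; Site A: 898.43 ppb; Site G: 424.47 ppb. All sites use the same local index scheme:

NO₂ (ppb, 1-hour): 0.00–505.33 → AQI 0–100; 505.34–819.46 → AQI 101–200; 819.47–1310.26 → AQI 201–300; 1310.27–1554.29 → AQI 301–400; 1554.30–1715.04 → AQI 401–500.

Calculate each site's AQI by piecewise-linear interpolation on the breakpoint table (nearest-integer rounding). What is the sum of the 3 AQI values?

Site F: row 1310.27–1554.29 (AQI 301–400). (400−301)·(1417.22−1310.27)/(1554.29−1310.27) + 301 = 99·106.95/244.02 + 301 ≈ 344.39 → 344.
Site A: 898.43 lies in 819.47–1310.26, so I_lo=201, I_hi=300, C_lo=819.47, C_hi=1310.26.
(300−201)/(1310.26−819.47) × (898.43−819.47) + 201 = 99/490.79 × 78.96 + 201 ≈ 216.93 → 217.
Site G 424.47: bracket 0.00–505.33 → index 0–100; slope 100/505.33, offset 424.47.
AQI = 0 + 100/505.33·424.47 ≈ 84.00 ⇒ 84.
AQIs: Site F=344, Site A=217, Site G=84. Sum = 344 + 217 + 84 = 645.

645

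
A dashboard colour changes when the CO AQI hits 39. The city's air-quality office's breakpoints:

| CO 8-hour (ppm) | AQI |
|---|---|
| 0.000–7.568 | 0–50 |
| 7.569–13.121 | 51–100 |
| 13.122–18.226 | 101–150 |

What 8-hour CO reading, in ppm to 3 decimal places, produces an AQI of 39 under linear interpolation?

AQI 39 lies in the 0–50 band, which corresponds to 0.000–7.568 ppm.
C = 0.000 + (39−0)×(7.568−0.000)/(50−0) = 0.000 + 39×7.568/50 ≈ 5.90304 ppm → 5.903 ppm to 3 dp.

5.903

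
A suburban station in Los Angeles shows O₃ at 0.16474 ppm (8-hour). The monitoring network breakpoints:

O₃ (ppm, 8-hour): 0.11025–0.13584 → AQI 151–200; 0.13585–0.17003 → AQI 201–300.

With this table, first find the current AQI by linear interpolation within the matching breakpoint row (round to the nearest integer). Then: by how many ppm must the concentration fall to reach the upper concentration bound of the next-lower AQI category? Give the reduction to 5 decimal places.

0.02890

O₃: 0.16474 ∈ [0.13585, 0.17003] ↔ index [201, 300].
201 + (0.16474−0.13585)·(300−201)/(0.17003−0.13585) = 201 + 0.02889·99/0.03418 ≈ 284.68, so AQI = 285.
Current AQI 285 is in the Very Unhealthy range (201–300). The next-lower category tops out at AQI 200, whose upper concentration bound is 0.13584 ppm.
Reduction needed = 0.16474 − 0.13584 = 0.02890 ppm.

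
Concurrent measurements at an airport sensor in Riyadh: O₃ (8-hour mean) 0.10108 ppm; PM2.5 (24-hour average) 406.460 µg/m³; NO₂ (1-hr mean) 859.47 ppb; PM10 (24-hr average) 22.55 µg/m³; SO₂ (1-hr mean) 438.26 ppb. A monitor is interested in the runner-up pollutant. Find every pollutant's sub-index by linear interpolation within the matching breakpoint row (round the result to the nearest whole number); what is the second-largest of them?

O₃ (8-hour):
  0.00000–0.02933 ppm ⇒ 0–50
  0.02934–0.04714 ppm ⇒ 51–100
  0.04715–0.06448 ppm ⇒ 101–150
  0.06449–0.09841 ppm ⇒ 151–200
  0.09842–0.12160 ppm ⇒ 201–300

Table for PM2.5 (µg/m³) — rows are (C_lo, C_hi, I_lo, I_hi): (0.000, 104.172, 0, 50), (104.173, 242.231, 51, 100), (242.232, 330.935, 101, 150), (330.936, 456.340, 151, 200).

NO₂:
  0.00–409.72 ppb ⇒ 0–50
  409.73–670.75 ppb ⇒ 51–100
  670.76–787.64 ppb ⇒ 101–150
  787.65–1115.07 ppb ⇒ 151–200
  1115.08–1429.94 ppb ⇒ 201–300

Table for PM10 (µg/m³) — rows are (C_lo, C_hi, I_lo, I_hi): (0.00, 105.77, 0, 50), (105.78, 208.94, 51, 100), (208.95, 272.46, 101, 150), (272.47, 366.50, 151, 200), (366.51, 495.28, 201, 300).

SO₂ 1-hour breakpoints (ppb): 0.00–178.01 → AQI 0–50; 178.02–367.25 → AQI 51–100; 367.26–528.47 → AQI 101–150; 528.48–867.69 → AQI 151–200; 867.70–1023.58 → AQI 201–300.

O₃: 0.10108 ∈ [0.09842, 0.12160] ↔ index [201, 300].
201 + (0.10108−0.09842)·(300−201)/(0.12160−0.09842) = 201 + 0.00266·99/0.02318 ≈ 212.36, so AQI = 212.
PM2.5 406.460: bracket 330.936–456.340 → index 151–200; slope 49/125.404, offset 75.524.
AQI = 151 + 49/125.404·75.524 ≈ 180.51 ⇒ 181.
NO₂: 859.47 ∈ [787.65, 1115.07] ↔ index [151, 200].
151 + (859.47−787.65)·(200−151)/(1115.07−787.65) = 151 + 71.82·49/327.42 ≈ 161.75, so AQI = 162.
PM10 22.55: bracket 0.00–105.77 → index 0–50; slope 50/105.77, offset 22.55.
AQI = 0 + 50/105.77·22.55 ≈ 10.66 ⇒ 11.
SO₂: 438.26 ∈ [367.26, 528.47] ↔ index [101, 150].
101 + (438.26−367.26)·(150−101)/(528.47−367.26) = 101 + 71.00·49/161.21 ≈ 122.58, so AQI = 123.
Sub-indices: O₃→212, PM2.5→181, NO₂→162, PM10→11, SO₂→123. Ranked high→low: 212, 181, 162, 123, 11. Second-highest sub-index = 181.

181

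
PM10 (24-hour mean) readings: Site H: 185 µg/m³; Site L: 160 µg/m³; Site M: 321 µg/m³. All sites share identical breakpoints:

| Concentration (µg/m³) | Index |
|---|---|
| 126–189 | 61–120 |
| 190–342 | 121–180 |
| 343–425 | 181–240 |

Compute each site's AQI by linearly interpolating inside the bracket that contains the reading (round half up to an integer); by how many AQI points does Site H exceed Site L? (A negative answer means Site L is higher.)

Site H: 185 ∈ [126, 189] ↔ index [61, 120].
61 + (185−126)·(120−61)/(189−126) = 61 + 59·59/63 ≈ 116.25, so AQI = 116.
Site L 160: bracket 126–189 → index 61–120; slope 59/63, offset 34.
AQI = 61 + 59/63·34 ≈ 92.84 ⇒ 93.
Site M: 321 lies in 190–342, so I_lo=121, I_hi=180, C_lo=190, C_hi=342.
(180−121)/(342−190) × (321−190) + 121 = 59/152 × 131 + 121 ≈ 171.85 → 172.
AQIs: Site H=116, Site L=93, Site M=172. Site H (116) − Site L (93) = 23.

23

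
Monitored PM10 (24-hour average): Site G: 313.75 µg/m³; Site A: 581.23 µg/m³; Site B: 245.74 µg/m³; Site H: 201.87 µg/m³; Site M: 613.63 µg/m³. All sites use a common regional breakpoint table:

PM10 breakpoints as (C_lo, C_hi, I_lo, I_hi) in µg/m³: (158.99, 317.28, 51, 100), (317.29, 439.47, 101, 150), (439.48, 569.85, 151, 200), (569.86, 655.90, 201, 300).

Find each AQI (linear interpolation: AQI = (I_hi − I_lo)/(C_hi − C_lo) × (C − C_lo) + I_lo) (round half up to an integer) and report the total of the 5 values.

Site G 313.75: bracket 158.99–317.28 → index 51–100; slope 49/158.29, offset 154.76.
AQI = 51 + 49/158.29·154.76 ≈ 98.91 ⇒ 99.
Site A: row 569.86–655.90 (AQI 201–300). (300−201)·(581.23−569.86)/(655.90−569.86) + 201 = 99·11.37/86.04 + 201 ≈ 214.08 → 214.
Site B: 245.74 ∈ [158.99, 317.28] ↔ index [51, 100].
51 + (245.74−158.99)·(100−51)/(317.28−158.99) = 51 + 86.75·49/158.29 ≈ 77.85, so AQI = 78.
Site H: 201.87 lies in 158.99–317.28, so I_lo=51, I_hi=100, C_lo=158.99, C_hi=317.28.
(100−51)/(317.28−158.99) × (201.87−158.99) + 51 = 49/158.29 × 42.88 + 51 ≈ 64.27 → 64.
Site M 613.63: bracket 569.86–655.90 → index 201–300; slope 99/86.04, offset 43.77.
AQI = 201 + 99/86.04·43.77 ≈ 251.36 ⇒ 251.
AQIs: Site G=99, Site A=214, Site B=78, Site H=64, Site M=251. Sum = 99 + 214 + 78 + 64 + 251 = 706.

706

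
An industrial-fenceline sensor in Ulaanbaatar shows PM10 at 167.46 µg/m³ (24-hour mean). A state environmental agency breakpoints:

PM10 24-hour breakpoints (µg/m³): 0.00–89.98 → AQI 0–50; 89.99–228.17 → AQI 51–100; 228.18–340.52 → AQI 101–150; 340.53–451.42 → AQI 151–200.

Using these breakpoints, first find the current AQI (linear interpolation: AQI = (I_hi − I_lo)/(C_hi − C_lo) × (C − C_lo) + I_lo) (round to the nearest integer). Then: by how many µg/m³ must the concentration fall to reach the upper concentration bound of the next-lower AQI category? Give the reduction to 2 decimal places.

77.48

PM10: 167.46 lies in 89.99–228.17, so I_lo=51, I_hi=100, C_lo=89.99, C_hi=228.17.
(100−51)/(228.17−89.99) × (167.46−89.99) + 51 = 49/138.18 × 77.47 + 51 ≈ 78.47 → 78.
Current AQI 78 is in the Moderate range (51–100). The next-lower category tops out at AQI 50, whose upper concentration bound is 89.98 µg/m³.
Reduction needed = 167.46 − 89.98 = 77.48 µg/m³.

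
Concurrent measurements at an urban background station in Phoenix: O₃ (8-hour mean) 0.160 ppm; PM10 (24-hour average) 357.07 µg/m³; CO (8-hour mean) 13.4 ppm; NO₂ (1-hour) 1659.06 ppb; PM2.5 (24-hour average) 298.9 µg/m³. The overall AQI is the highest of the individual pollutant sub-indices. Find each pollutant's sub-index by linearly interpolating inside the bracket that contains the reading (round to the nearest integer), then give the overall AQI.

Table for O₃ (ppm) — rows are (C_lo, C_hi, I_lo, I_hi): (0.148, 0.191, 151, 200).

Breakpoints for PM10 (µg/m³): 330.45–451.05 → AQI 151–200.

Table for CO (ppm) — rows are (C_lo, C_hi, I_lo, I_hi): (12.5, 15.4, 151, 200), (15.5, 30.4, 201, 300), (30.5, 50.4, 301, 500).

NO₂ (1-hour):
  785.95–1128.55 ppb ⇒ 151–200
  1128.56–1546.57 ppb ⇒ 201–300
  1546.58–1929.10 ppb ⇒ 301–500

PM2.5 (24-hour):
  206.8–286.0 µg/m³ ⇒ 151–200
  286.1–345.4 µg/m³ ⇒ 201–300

O₃ 0.160: bracket 0.148–0.191 → index 151–200; slope 49/0.043, offset 0.012.
AQI = 151 + 49/0.043·0.012 ≈ 164.67 ⇒ 165.
PM10: 357.07 lies in 330.45–451.05, so I_lo=151, I_hi=200, C_lo=330.45, C_hi=451.05.
(200−151)/(451.05−330.45) × (357.07−330.45) + 151 = 49/120.60 × 26.62 + 151 ≈ 161.82 → 162.
CO: 13.4 ∈ [12.5, 15.4] ↔ index [151, 200].
151 + (13.4−12.5)·(200−151)/(15.4−12.5) = 151 + 0.9·49/2.9 ≈ 166.21, so AQI = 166.
NO₂: row 1546.58–1929.10 (AQI 301–500). (500−301)·(1659.06−1546.58)/(1929.10−1546.58) + 301 = 199·112.48/382.52 + 301 ≈ 359.52 → 360.
PM2.5: 298.9 ∈ [286.1, 345.4] ↔ index [201, 300].
201 + (298.9−286.1)·(300−201)/(345.4−286.1) = 201 + 12.8·99/59.3 ≈ 222.37, so AQI = 222.
Sub-indices: O₃→165, PM10→162, CO→166, NO₂→360, PM2.5→222. Overall AQI = max = 360; dominant pollutant is NO₂.
AQI 360: Hazardous.

360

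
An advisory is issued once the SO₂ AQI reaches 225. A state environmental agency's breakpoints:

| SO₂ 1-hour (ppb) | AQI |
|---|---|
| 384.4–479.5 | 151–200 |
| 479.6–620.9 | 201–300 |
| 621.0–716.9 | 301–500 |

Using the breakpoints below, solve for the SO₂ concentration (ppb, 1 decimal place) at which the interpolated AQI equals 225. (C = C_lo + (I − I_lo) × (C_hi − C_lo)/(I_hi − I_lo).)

513.9

AQI 225 lies in the 201–300 band, which corresponds to 479.6–620.9 ppb.
C = 479.6 + (225−201)×(620.9−479.6)/(300−201) = 479.6 + 24×141.3/99 ≈ 513.855 ppb → 513.9 ppb to 1 dp.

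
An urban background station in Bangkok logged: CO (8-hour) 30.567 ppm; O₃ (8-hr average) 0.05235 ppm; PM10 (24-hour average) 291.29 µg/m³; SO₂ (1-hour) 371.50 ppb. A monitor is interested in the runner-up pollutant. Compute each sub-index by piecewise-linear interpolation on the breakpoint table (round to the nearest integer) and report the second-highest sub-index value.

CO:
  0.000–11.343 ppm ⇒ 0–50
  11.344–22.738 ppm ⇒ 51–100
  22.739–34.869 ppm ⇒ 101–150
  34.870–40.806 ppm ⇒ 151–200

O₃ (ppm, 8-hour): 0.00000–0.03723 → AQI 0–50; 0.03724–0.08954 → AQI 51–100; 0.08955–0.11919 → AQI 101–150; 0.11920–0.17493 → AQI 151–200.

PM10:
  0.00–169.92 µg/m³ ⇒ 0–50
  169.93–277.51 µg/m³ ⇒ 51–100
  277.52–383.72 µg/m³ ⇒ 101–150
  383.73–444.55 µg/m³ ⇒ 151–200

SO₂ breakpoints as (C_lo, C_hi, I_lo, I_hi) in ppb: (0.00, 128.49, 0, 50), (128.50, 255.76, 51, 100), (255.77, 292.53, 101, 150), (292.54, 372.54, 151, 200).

133

CO: 30.567 lies in 22.739–34.869, so I_lo=101, I_hi=150, C_lo=22.739, C_hi=34.869.
(150−101)/(34.869−22.739) × (30.567−22.739) + 101 = 49/12.130 × 7.828 + 101 ≈ 132.62 → 133.
O₃: 0.05235 lies in 0.03724–0.08954, so I_lo=51, I_hi=100, C_lo=0.03724, C_hi=0.08954.
(100−51)/(0.08954−0.03724) × (0.05235−0.03724) + 51 = 49/0.05230 × 0.01511 + 51 ≈ 65.16 → 65.
PM10: 291.29 lies in 277.52–383.72, so I_lo=101, I_hi=150, C_lo=277.52, C_hi=383.72.
(150−101)/(383.72−277.52) × (291.29−277.52) + 101 = 49/106.20 × 13.77 + 101 ≈ 107.35 → 107.
SO₂: 371.50 lies in 292.54–372.54, so I_lo=151, I_hi=200, C_lo=292.54, C_hi=372.54.
(200−151)/(372.54−292.54) × (371.50−292.54) + 151 = 49/80.00 × 78.96 + 151 ≈ 199.36 → 199.
Sub-indices: CO→133, O₃→65, PM10→107, SO₂→199. Ranked high→low: 199, 133, 107, 65. Second-highest sub-index = 133.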